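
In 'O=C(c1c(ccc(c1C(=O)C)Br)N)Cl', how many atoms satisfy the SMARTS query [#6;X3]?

8

The query [#6;X3] means: any carbon (aromatic or not) with three total connections.
Check the 14 heavy atoms by environment: 6× c (aromatic, X3) → match; 2× C (X3) → match; 2× O (X1) → no; 1× C (X4) → no; 1× Cl (X1) → no; 1× Br (X1) → no; 1× N (X3) → no.
Summing the matching environments: 6 + 2 = 8 matching atoms.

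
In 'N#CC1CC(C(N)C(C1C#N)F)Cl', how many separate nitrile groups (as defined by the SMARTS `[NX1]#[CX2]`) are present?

2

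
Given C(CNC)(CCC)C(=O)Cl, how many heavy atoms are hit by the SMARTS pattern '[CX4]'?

6

The query [CX4] means: C with X4: aliphatic carbon with exactly 4 total connections (bonds + H).
Check the 10 heavy atoms by environment: 6× C (X4) → match; 1× C (X3) → no; 1× O (X1) → no; 1× Cl (X1) → no; 1× N (X3) → no.
That gives 6 matching atoms.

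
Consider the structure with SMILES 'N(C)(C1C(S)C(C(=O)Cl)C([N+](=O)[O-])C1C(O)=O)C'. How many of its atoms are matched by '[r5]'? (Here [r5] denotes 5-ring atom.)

5

The query [r5] means: r5 matches atoms in a five-membered ring.
Check the 18 heavy atoms by environment: 5× C (in 5-ring) → match; 1× N (charge +1, acyclic) → no; 1× O (charge -1, acyclic) → no; 4× O (acyclic) → no; 4× C (acyclic) → no; 1× N (acyclic) → no; 1× Cl (acyclic) → no; 1× S (acyclic) → no.
That gives 5 matching atoms.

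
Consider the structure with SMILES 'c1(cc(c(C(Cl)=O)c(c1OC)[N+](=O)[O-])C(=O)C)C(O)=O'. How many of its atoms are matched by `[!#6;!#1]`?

9

Check the 20 heavy atoms by environment: 6× c (aromatic) → no; 5× C → no; 6× O → match; 1× Cl → match; 1× N (charge +1) → match; 1× O (charge -1) → match.
Summing the matching environments: 6 + 1 + 1 + 1 = 9 matching atoms.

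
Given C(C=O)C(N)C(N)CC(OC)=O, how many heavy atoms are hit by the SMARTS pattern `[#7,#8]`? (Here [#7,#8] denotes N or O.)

5

The query [#7,#8] means: nitrogen or oxygen (comma = OR).
Check the 12 heavy atoms by environment: 7× C → no; 2× N → match; 3× O → match.
Summing the matching environments: 2 + 3 = 5 matching atoms.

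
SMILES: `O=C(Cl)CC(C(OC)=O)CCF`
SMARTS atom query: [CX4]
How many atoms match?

5

Check the 12 heavy atoms by environment: 5× C (X4) → match; 1× F (X1) → no; 2× C (X3) → no; 2× O (X1) → no; 1× Cl (X1) → no; 1× O (X2) → no.
That gives 5 matching atoms.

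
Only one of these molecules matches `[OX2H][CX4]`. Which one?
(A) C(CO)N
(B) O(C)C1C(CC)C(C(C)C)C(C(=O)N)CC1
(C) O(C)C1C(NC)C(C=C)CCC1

[OX2H][CX4] describes a hydroxyl oxygen bound to an sp3 (X4) carbon (an aliphatic alcohol).
(A) contains a hydroxyl group (-OH), which satisfies every atom and bond constraint.
(B) has a methoxy ether (-OCH3) but the oxygen has H0 (ether), not H1.
(C) has a methoxy ether (-OCH3) but the oxygen has H0 (ether), not H1.
So the answer is (A).

A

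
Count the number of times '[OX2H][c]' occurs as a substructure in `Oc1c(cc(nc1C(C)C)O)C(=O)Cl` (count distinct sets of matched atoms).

2

[OX2H][c] is the SMARTS for a phenol: a hydroxyl oxygen attached to an aromatic carbon.
The molecule carries 2 separate instances of a hydroxyl group (-OH) meeting every constraint; each maps to a distinct set of atoms, giving 2 matches.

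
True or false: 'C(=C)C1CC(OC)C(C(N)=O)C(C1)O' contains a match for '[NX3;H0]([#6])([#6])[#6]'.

False

The pattern [NX3;H0]([#6])([#6])[#6] describes a trivalent nitrogen with no H, bonded to three carbons — a tertiary amine.
The closest candidate here is a primary amide (-C(=O)NH2), but the amide nitrogen has H2 and only one carbon neighbour. No other fragment satisfies the full query, so there is no match.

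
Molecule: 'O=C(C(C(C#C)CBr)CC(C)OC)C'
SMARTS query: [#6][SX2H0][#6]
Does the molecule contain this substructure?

No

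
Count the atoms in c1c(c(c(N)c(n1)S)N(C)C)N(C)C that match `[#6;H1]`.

Check the 14 heavy atoms by environment: 1× n (aromatic, H0) → no; 4× c (aromatic, H0) → no; 1× c (aromatic, H1) → match; 2× N (H0) → no; 4× C (H3) → no; 1× S (H1) → no; 1× N (H2) → no.
That gives 1 matching atom.

1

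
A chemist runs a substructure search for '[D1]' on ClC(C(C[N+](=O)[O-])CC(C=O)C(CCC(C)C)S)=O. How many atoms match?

Check the 19 heavy atoms by environment: 5× C (D2) → no; 5× C (D3) → no; 2× C (D1) → match; 1× S (D1) → match; 3× O (D1) → match; 1× N (charge +1, D3) → no; 1× O (charge -1, D1) → match; 1× Cl (D1) → match.
Summing the matching environments: 2 + 1 + 3 + 1 + 1 = 8 matching atoms.

8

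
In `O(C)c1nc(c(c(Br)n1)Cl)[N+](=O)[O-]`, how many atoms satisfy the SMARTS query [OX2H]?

0

The query [OX2H] means: aliphatic oxygen with two connections, one of which is H — an -OH oxygen.
Check the 13 heavy atoms by environment: 2× n (aromatic, H0, X2) → no; 4× c (aromatic, H0, X3) → no; 1× Cl (H0, X1) → no; 1× N (charge +1, H0, X3) → no; 1× O (charge -1, H0, X1) → no; 1× O (H0, X1) → no; 1× O (H0, X2) → no; 1× C (H3, X4) → no; 1× Br (H0, X1) → no.
No environment satisfies the query, so 0 matching atoms.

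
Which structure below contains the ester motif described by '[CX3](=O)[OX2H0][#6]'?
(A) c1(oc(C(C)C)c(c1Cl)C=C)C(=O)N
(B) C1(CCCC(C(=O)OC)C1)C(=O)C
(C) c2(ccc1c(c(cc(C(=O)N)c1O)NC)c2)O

[CX3](=O)[OX2H0][#6] describes a carbonyl carbon bonded to an oxygen that is itself bonded to carbon (no H on that O) (an ester).
(A) has a primary amide (-C(=O)NH2) but the carbonyl is bonded to N, not to an O-C linkage.
(B) contains a methyl-ester group (-C(=O)OCH3), which satisfies every atom and bond constraint.
(C) has a primary amide (-C(=O)NH2) but the carbonyl is bonded to N, not to an O-C linkage.
So the answer is (B).

B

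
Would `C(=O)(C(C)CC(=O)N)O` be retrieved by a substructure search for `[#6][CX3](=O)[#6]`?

The pattern [#6][CX3](=O)[#6] describes a carbonyl carbon (no H) flanked by two carbons — a ketone.
The closest candidate here is a carboxylic acid group (-C(=O)OH), but one neighbour of the carbonyl carbon is O, not C. No other fragment satisfies the full query, so there is no match.

No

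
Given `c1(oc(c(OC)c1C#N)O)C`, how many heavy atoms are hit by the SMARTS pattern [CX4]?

2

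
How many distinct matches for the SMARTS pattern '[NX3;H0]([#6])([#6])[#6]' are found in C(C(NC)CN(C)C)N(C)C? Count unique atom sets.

2

[NX3;H0]([#6])([#6])[#6] is the SMARTS for a tertiary amine: a trivalent nitrogen with no H, bonded to three carbons.
The molecule carries 2 separate instances of a dimethylamino group (-N(CH3)2) meeting every constraint; each maps to a distinct set of atoms, giving 2 matches.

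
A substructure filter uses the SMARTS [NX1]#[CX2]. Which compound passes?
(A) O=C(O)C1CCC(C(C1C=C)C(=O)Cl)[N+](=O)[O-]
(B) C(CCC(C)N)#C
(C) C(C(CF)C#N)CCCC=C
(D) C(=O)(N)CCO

C

[NX1]#[CX2] describes a nitrogen triple-bonded to a two-connected carbon (a nitrile).
(A) has a nitro group (-[N+](=O)[O-]) but there is no C#N triple bond.
(B) has a primary amino group (-NH2) but the nitrogen is NX3 (three connections), not NX1 triple-bonded.
(C) contains a nitrile (-C#N), which satisfies every atom and bond constraint.
(D) has a primary amide (-C(=O)NH2) but the nitrogen is NX3, not NX1.
So the answer is (C).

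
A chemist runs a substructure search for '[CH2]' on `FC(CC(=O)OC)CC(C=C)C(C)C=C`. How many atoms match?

4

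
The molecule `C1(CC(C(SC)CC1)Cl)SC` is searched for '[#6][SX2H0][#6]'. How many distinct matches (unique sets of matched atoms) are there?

2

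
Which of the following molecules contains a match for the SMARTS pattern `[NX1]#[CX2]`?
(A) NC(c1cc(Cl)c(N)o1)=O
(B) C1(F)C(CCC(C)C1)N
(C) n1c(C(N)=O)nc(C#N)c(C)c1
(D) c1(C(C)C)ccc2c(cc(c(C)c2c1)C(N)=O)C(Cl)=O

C

[NX1]#[CX2] describes a nitrogen triple-bonded to a two-connected carbon (a nitrile).
(A) has a primary amino group (-NH2) but the nitrogen is NX3 (three connections), not NX1 triple-bonded.
(B) has a primary amino group (-NH2) but the nitrogen is NX3 (three connections), not NX1 triple-bonded.
(C) contains a nitrile (-C#N), which satisfies every atom and bond constraint.
(D) has a primary amide (-C(=O)NH2) but the nitrogen is NX3, not NX1.
So the answer is (C).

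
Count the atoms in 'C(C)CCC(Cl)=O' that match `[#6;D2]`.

3

The query [#6;D2] means: any carbon bonded to exactly two heavy atoms.
Check the 7 heavy atoms by environment: 3× C (D2) → match; 1× C (D3) → no; 1× O (D1) → no; 1× Cl (D1) → no; 1× C (D1) → no.
That gives 3 matching atoms.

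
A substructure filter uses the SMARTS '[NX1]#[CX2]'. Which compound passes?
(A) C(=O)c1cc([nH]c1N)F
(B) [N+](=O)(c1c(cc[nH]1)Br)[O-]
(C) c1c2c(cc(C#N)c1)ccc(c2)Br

[NX1]#[CX2] describes a nitrogen triple-bonded to a two-connected carbon (a nitrile).
(A) has a primary amino group (-NH2) but the nitrogen is NX3 (three connections), not NX1 triple-bonded.
(B) has a nitro group (-[N+](=O)[O-]) but there is no C#N triple bond.
(C) contains a nitrile (-C#N), which satisfies every atom and bond constraint.
So the answer is (C).

C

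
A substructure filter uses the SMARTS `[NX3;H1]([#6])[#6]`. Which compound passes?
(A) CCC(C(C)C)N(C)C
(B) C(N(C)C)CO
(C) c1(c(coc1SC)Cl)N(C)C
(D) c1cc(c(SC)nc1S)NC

[NX3;H1]([#6])[#6] describes a trivalent nitrogen with one H, bonded to two carbons (a secondary amine).
(A) has a dimethylamino group (-N(CH3)2) but the nitrogen has H0, not H1.
(B) has a dimethylamino group (-N(CH3)2) but the nitrogen has H0, not H1.
(C) has a dimethylamino group (-N(CH3)2) but the nitrogen has H0, not H1.
(D) contains an N-methylamino group (-NHCH3), which satisfies every atom and bond constraint.
So the answer is (D).

D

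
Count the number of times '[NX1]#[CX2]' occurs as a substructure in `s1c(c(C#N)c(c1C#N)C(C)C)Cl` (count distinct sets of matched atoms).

2

[NX1]#[CX2] is the SMARTS for a nitrile: a nitrogen triple-bonded to a two-connected carbon.
The molecule carries 2 separate instances of a nitrile (-C#N) meeting every constraint; each maps to a distinct set of atoms, giving 2 matches.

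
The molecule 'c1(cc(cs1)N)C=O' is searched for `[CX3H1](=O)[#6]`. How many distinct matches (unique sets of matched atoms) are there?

[CX3H1](=O)[#6] is the SMARTS for an aldehyde: an sp2 carbon with one H, double-bonded to O and single-bonded to carbon.
Exactly one fragment in the molecule meets all constraints, giving 1 match.

1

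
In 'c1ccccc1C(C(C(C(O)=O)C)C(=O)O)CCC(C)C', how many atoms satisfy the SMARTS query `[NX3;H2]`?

Check the 21 heavy atoms by environment: 2× C (H2, X4) → no; 4× C (H1, X4) → no; 3× C (H3, X4) → no; 1× c (aromatic, H0, X3) → no; 5× c (aromatic, H1, X3) → no; 2× C (H0, X3) → no; 2× O (H0, X1) → no; 2× O (H1, X2) → no.
No environment satisfies the query, so 0 matching atoms.

0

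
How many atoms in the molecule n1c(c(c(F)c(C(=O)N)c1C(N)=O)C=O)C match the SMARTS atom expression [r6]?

6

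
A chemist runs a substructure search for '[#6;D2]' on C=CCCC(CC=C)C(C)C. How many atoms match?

5

The query [#6;D2] means: any carbon bonded to exactly two heavy atoms.
Check the 11 heavy atoms by environment: 5× C (D2) → match; 2× C (D3) → no; 4× C (D1) → no.
That gives 5 matching atoms.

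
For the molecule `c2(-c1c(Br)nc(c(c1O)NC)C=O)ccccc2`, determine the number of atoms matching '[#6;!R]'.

2

The query [#6;!R] means: carbon not in any ring.
Check the 18 heavy atoms by environment: 1× n (aromatic, in 6-ring) → no; 11× c (aromatic, in 6-ring) → no; 2× O (acyclic) → no; 2× C (acyclic) → match; 1× Br (acyclic) → no; 1× N (acyclic) → no.
That gives 2 matching atoms.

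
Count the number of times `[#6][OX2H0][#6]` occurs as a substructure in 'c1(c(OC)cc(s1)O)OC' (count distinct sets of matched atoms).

2

[#6][OX2H0][#6] is the SMARTS for an ether: an aliphatic oxygen bridging two carbons with no H on the oxygen.
The molecule carries 2 separate instances of a methoxy ether (-OCH3) meeting every constraint; each maps to a distinct set of atoms, giving 2 matches.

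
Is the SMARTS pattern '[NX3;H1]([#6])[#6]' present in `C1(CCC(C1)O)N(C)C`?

No

The pattern [NX3;H1]([#6])[#6] describes a trivalent nitrogen with one H, bonded to two carbons — a secondary amine.
The closest candidate here is a dimethylamino group (-N(CH3)2), but the nitrogen has H0, not H1. No other fragment satisfies the full query, so there is no match.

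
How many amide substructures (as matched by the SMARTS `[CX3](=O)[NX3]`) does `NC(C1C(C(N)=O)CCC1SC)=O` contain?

[CX3](=O)[NX3] is the SMARTS for an amide: a carbonyl carbon bonded to a trivalent nitrogen.
The molecule carries 2 separate instances of a primary amide (-C(=O)NH2) meeting every constraint; each maps to a distinct set of atoms, giving 2 matches.

2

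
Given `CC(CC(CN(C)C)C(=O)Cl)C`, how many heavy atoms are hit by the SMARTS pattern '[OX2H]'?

0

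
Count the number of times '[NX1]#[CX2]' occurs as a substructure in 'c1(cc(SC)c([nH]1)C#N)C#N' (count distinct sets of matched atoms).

2

[NX1]#[CX2] is the SMARTS for a nitrile: a nitrogen triple-bonded to a two-connected carbon.
The molecule carries 2 separate instances of a nitrile (-C#N) meeting every constraint; each maps to a distinct set of atoms, giving 2 matches.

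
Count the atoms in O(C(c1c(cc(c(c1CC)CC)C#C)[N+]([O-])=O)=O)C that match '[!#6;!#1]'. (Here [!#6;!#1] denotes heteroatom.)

5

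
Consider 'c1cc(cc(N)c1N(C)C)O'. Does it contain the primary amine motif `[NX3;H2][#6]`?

The pattern [NX3;H2][#6] describes a trivalent nitrogen with two H attached to carbon — a primary amine.
The molecule carries a primary amino group (-NH2), whose atoms satisfy every constraint of the query, so the pattern matches.

Yes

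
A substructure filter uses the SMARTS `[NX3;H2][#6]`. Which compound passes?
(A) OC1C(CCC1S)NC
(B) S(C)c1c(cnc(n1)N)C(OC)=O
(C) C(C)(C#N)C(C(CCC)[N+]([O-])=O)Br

B

[NX3;H2][#6] describes a trivalent nitrogen with two H attached to carbon (a primary amine).
(A) has an N-methylamino group (-NHCH3) but the nitrogen bears two carbons and only one H (H1), not H2.
(B) contains a primary amino group (-NH2), which satisfies every atom and bond constraint.
(C) has a nitro group (-[N+](=O)[O-]) but the nitrogen is [N+] with no H, not NX3H2.
So the answer is (B).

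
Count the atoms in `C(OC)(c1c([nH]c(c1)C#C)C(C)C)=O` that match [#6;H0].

5

The query [#6;H0] means: any carbon with no attached hydrogen.
Check the 14 heavy atoms by environment: 1× n (aromatic, H1) → no; 3× c (aromatic, H0) → match; 1× c (aromatic, H1) → no; 2× C (H0) → match; 2× C (H1) → no; 2× O (H0) → no; 3× C (H3) → no.
Summing the matching environments: 3 + 2 = 5 matching atoms.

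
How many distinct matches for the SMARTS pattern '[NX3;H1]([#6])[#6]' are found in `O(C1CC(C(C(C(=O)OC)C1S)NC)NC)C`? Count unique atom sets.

2

[NX3;H1]([#6])[#6] is the SMARTS for a secondary amine: a trivalent nitrogen with one H, bonded to two carbons.
The molecule carries 2 separate instances of an N-methylamino group (-NHCH3) meeting every constraint; each maps to a distinct set of atoms, giving 2 matches.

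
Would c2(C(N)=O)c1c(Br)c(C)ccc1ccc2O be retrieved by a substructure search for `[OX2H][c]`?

The pattern [OX2H][c] describes a hydroxyl oxygen attached to an aromatic carbon — a phenol.
The molecule carries a hydroxyl group (-OH), whose atoms satisfy every constraint of the query, so the pattern matches.

Yes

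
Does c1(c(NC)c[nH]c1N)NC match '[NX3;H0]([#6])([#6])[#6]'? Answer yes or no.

No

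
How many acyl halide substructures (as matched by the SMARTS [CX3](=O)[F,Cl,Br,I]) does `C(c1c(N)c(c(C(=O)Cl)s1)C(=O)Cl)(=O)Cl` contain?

3

[CX3](=O)[F,Cl,Br,I] is the SMARTS for an acyl halide: a carbonyl carbon bonded to a halogen.
The molecule carries 3 separate instances of an acyl chloride (-C(=O)Cl) meeting every constraint; each maps to a distinct set of atoms, giving 3 matches.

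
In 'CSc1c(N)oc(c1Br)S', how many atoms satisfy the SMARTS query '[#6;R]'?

4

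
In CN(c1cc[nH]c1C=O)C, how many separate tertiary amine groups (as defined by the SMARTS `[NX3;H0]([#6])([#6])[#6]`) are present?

[NX3;H0]([#6])([#6])[#6] is the SMARTS for a tertiary amine: a trivalent nitrogen with no H, bonded to three carbons.
Exactly one fragment in the molecule meets all constraints, giving 1 match.

1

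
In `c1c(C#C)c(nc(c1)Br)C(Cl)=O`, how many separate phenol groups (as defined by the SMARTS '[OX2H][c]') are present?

0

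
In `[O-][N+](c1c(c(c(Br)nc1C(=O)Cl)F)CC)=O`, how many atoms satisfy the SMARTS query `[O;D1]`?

3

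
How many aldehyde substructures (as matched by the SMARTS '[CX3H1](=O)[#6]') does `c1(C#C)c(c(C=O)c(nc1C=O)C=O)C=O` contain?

[CX3H1](=O)[#6] is the SMARTS for an aldehyde: an sp2 carbon with one H, double-bonded to O and single-bonded to carbon.
The molecule carries 4 separate instances of an aldehyde (-CHO) meeting every constraint; each maps to a distinct set of atoms, giving 4 matches.

4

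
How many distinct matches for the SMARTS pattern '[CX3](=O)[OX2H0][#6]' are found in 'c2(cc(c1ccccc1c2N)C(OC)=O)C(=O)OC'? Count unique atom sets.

[CX3](=O)[OX2H0][#6] is the SMARTS for an ester: a carbonyl carbon bonded to an oxygen that is itself bonded to carbon (no H on that O).
The molecule carries 2 separate instances of a methyl-ester group (-C(=O)OCH3) meeting every constraint; each maps to a distinct set of atoms, giving 2 matches.

2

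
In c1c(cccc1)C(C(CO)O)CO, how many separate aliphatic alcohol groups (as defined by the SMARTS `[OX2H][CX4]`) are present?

[OX2H][CX4] is the SMARTS for an aliphatic alcohol: a hydroxyl oxygen bound to an sp3 (X4) carbon.
The molecule carries 3 separate instances of a hydroxyl group (-OH) meeting every constraint; each maps to a distinct set of atoms, giving 3 matches.

3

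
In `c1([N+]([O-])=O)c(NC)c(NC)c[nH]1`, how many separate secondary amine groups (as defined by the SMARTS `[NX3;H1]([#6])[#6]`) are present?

[NX3;H1]([#6])[#6] is the SMARTS for a secondary amine: a trivalent nitrogen with one H, bonded to two carbons.
The molecule carries 2 separate instances of an N-methylamino group (-NHCH3) meeting every constraint; each maps to a distinct set of atoms, giving 2 matches.

2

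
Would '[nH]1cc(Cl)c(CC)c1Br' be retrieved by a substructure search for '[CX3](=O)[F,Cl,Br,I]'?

No

The pattern [CX3](=O)[F,Cl,Br,I] describes a carbonyl carbon bonded to a halogen — an acyl halide.
The closest candidate here is a chloro substituent, but the Cl is not on a carbonyl carbon. No other fragment satisfies the full query, so there is no match.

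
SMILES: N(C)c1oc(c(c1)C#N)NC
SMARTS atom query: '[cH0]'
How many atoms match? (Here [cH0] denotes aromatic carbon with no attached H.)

3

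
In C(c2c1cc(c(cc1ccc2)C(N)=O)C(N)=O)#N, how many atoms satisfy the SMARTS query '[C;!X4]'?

3

The query [C;!X4] means: aliphatic carbon that does not have four total connections.
Check the 18 heavy atoms by environment: 10× c (aromatic, X3) → no; 2× C (X3) → match; 2× O (X1) → no; 2× N (X3) → no; 1× C (X2) → match; 1× N (X1) → no.
Summing the matching environments: 2 + 1 = 3 matching atoms.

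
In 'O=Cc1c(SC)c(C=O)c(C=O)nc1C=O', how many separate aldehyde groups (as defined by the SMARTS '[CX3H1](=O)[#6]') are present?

[CX3H1](=O)[#6] is the SMARTS for an aldehyde: an sp2 carbon with one H, double-bonded to O and single-bonded to carbon.
The molecule carries 4 separate instances of an aldehyde (-CHO) meeting every constraint; each maps to a distinct set of atoms, giving 4 matches.

4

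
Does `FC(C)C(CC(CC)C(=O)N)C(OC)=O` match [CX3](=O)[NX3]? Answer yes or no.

Yes

The pattern [CX3](=O)[NX3] describes a carbonyl carbon bonded to a trivalent nitrogen — an amide.
The molecule carries a primary amide (-C(=O)NH2), whose atoms satisfy every constraint of the query, so the pattern matches.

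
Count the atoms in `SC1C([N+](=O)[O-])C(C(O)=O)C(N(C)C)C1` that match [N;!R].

2

The query [N;!R] means: aliphatic nitrogen not in a ring.
Check the 15 heavy atoms by environment: 5× C (in 5-ring) → no; 1× N (charge +1, acyclic) → match; 1× O (charge -1, acyclic) → no; 3× O (acyclic) → no; 1× S (acyclic) → no; 3× C (acyclic) → no; 1× N (acyclic) → match.
Summing the matching environments: 1 + 1 = 2 matching atoms.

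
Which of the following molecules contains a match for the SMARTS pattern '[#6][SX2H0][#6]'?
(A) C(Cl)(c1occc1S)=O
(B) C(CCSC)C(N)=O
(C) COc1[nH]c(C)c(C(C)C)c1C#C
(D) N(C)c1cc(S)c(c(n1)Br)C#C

B

[#6][SX2H0][#6] describes an aliphatic sulfur bridging two carbons with no H on the sulfur (a thioether).
(A) has a thiol (-SH) but the sulfur has H1, not H0 bridging two carbons.
(B) contains a methylthio ether (-SCH3), which satisfies every atom and bond constraint.
(C) has a methoxy ether (-OCH3) but the bridging atom is O, not S.
(D) has a thiol (-SH) but the sulfur has H1, not H0 bridging two carbons.
So the answer is (B).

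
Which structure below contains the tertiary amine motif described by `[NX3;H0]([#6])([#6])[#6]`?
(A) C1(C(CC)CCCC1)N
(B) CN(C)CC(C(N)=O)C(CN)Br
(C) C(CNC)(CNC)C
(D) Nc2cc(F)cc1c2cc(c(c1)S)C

[NX3;H0]([#6])([#6])[#6] describes a trivalent nitrogen with no H, bonded to three carbons (a tertiary amine).
(A) has a primary amino group (-NH2) but the nitrogen has H2, not H0 with three carbons.
(B) contains a dimethylamino group (-N(CH3)2), which satisfies every atom and bond constraint.
(C) has an N-methylamino group (-NHCH3) but the nitrogen still has one H (H1), not H0.
(D) has a primary amino group (-NH2) but the nitrogen has H2, not H0 with three carbons.
So the answer is (B).

B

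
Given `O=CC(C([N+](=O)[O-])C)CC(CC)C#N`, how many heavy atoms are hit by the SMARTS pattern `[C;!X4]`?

The query [C;!X4] means: aliphatic carbon that does not have four total connections.
Check the 14 heavy atoms by environment: 7× C (X4) → no; 1× C (X3) → match; 2× O (X1) → no; 1× C (X2) → match; 1× N (X1) → no; 1× N (charge +1, X3) → no; 1× O (charge -1, X1) → no.
Summing the matching environments: 1 + 1 = 2 matching atoms.

2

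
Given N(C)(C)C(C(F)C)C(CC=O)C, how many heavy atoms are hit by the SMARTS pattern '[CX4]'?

8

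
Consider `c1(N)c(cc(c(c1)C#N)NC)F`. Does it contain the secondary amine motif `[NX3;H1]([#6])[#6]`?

Yes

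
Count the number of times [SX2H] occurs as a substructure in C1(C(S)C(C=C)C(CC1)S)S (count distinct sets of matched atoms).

[SX2H] is the SMARTS for a thiol: an aliphatic sulfur with two connections, one being H.
The molecule carries 3 separate instances of a thiol (-SH) meeting every constraint; each maps to a distinct set of atoms, giving 3 matches.

3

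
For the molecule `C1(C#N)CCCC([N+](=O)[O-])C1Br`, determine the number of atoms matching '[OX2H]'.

0

The query [OX2H] means: aliphatic oxygen with two connections, one of which is H — an -OH oxygen.
Check the 12 heavy atoms by environment: 3× C (H2, X4) → no; 3× C (H1, X4) → no; 1× Br (H0, X1) → no; 1× C (H0, X2) → no; 1× N (H0, X1) → no; 1× N (charge +1, H0, X3) → no; 1× O (charge -1, H0, X1) → no; 1× O (H0, X1) → no.
No environment satisfies the query, so 0 matching atoms.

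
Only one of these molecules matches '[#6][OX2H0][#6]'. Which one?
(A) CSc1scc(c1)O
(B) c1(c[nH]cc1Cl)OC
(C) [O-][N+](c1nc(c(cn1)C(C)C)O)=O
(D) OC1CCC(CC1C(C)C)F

B

[#6][OX2H0][#6] describes an aliphatic oxygen bridging two carbons with no H on the oxygen (an ether).
(A) has a hydroxyl group (-OH) but the oxygen has H1, not H0 bridging two carbons.
(B) contains a methoxy ether (-OCH3), which satisfies every atom and bond constraint.
(C) has a hydroxyl group (-OH) but the oxygen has H1, not H0 bridging two carbons.
(D) has a hydroxyl group (-OH) but the oxygen has H1, not H0 bridging two carbons.
So the answer is (B).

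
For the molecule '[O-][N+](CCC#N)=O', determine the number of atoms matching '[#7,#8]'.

4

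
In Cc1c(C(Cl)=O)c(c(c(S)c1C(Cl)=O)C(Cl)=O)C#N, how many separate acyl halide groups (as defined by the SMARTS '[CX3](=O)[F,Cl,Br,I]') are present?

3

[CX3](=O)[F,Cl,Br,I] is the SMARTS for an acyl halide: a carbonyl carbon bonded to a halogen.
The molecule carries 3 separate instances of an acyl chloride (-C(=O)Cl) meeting every constraint; each maps to a distinct set of atoms, giving 3 matches.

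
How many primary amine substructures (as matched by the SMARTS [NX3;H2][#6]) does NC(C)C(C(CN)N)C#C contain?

3

[NX3;H2][#6] is the SMARTS for a primary amine: a trivalent nitrogen with two H attached to carbon.
The molecule carries 3 separate instances of a primary amino group (-NH2) meeting every constraint; each maps to a distinct set of atoms, giving 3 matches.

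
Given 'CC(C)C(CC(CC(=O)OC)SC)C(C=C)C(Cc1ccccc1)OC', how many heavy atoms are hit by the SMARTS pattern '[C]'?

The query [C] means: uppercase C matches aliphatic (non-aromatic) carbon only.
Check the 26 heavy atoms by environment: 16× C → match; 1× S → no; 3× O → no; 6× c (aromatic) → no.
That gives 16 matching atoms.

16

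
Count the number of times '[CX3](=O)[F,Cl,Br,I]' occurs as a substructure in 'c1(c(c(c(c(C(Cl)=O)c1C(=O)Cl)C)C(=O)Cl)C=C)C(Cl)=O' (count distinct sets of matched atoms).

4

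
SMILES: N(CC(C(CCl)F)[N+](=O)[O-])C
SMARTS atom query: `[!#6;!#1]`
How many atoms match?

6

The query [!#6;!#1] means: not carbon and not hydrogen — any heteroatom.
Check the 11 heavy atoms by environment: 5× C → no; 1× F → match; 1× Cl → match; 1× N (charge +1) → match; 1× O (charge -1) → match; 1× O → match; 1× N → match.
Summing the matching environments: 1 + 1 + 1 + 1 + 1 + 1 = 6 matching atoms.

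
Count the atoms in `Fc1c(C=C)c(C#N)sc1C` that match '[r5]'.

5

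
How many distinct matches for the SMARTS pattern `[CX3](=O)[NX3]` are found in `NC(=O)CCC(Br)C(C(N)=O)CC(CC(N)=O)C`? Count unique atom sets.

3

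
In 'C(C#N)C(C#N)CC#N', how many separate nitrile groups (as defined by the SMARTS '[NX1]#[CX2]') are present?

3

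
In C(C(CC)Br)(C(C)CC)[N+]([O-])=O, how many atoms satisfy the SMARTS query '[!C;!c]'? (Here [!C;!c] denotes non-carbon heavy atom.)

4

The query [!C;!c] means: neither aliphatic nor aromatic carbon — same as [!#6].
Check the 12 heavy atoms by environment: 8× C → no; 1× Br → match; 1× N (charge +1) → match; 1× O (charge -1) → match; 1× O → match.
Summing the matching environments: 1 + 1 + 1 + 1 = 4 matching atoms.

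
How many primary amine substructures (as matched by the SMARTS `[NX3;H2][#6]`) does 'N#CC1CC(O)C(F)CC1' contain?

[NX3;H2][#6] is the SMARTS for a primary amine: a trivalent nitrogen with two H attached to carbon.
The molecule has a nitrile (-C#N), but the nitrogen is NX1 (triple-bonded), not NX3 with two H; nothing else fits, so there are 0 matches.

0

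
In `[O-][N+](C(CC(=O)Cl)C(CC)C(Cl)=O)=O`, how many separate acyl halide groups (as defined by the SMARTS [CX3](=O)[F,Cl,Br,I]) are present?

2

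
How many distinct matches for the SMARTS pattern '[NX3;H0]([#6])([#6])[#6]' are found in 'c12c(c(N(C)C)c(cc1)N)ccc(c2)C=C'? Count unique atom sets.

1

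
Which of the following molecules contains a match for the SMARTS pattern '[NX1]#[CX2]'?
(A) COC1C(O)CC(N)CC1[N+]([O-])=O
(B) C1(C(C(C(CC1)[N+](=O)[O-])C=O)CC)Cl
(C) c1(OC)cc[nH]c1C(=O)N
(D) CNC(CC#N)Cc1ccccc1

D

[NX1]#[CX2] describes a nitrogen triple-bonded to a two-connected carbon (a nitrile).
(A) has a nitro group (-[N+](=O)[O-]) but there is no C#N triple bond.
(B) has a nitro group (-[N+](=O)[O-]) but there is no C#N triple bond.
(C) has a primary amide (-C(=O)NH2) but the nitrogen is NX3, not NX1.
(D) contains a nitrile (-C#N), which satisfies every atom and bond constraint.
So the answer is (D).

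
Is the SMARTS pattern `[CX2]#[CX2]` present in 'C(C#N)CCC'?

No

The pattern [CX2]#[CX2] describes a carbon-carbon triple bond — an alkyne.
The closest candidate here is a nitrile (-C#N), but the triple bond is C#N, not C#C. No other fragment satisfies the full query, so there is no match.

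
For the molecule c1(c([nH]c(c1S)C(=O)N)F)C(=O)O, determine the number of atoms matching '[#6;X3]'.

Check the 13 heavy atoms by environment: 1× n (aromatic, X3) → no; 4× c (aromatic, X3) → match; 2× C (X3) → match; 2× O (X1) → no; 1× N (X3) → no; 1× O (X2) → no; 1× S (X2) → no; 1× F (X1) → no.
Summing the matching environments: 4 + 2 = 6 matching atoms.

6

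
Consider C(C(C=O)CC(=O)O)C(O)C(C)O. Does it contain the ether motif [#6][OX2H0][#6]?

The pattern [#6][OX2H0][#6] describes an aliphatic oxygen bridging two carbons with no H on the oxygen — an ether.
The closest candidate here is a carboxylic acid group (-C(=O)OH), but the -OH oxygen has H1; the =O is OX1, not OX2. No other fragment satisfies the full query, so there is no match.

No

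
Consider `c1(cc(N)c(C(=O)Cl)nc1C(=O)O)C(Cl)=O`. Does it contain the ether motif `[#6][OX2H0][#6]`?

The pattern [#6][OX2H0][#6] describes an aliphatic oxygen bridging two carbons with no H on the oxygen — an ether.
The closest candidate here is a carboxylic acid group (-C(=O)OH), but the -OH oxygen has H1; the =O is OX1, not OX2. No other fragment satisfies the full query, so there is no match.

No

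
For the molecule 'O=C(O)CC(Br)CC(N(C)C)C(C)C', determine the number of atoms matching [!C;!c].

4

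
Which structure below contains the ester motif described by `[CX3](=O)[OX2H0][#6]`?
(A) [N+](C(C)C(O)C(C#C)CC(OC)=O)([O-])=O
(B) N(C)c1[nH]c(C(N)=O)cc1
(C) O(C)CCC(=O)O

[CX3](=O)[OX2H0][#6] describes a carbonyl carbon bonded to an oxygen that is itself bonded to carbon (no H on that O) (an ester).
(A) contains a methyl-ester group (-C(=O)OCH3), which satisfies every atom and bond constraint.
(B) has a primary amide (-C(=O)NH2) but the carbonyl is bonded to N, not to an O-C linkage.
(C) has a carboxylic acid group (-C(=O)OH) but the singly-bonded O carries H (OX2H1, not H0).
So the answer is (A).

A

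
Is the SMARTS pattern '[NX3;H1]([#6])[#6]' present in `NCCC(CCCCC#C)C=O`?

No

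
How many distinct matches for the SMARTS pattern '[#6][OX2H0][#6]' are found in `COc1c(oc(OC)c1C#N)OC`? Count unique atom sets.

[#6][OX2H0][#6] is the SMARTS for an ether: an aliphatic oxygen bridging two carbons with no H on the oxygen.
The molecule carries 3 separate instances of a methoxy ether (-OCH3) meeting every constraint; each maps to a distinct set of atoms, giving 3 matches.

3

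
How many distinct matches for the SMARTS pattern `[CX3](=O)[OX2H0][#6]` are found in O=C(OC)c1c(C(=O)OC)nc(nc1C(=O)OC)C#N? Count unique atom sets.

3

[CX3](=O)[OX2H0][#6] is the SMARTS for an ester: a carbonyl carbon bonded to an oxygen that is itself bonded to carbon (no H on that O).
The molecule carries 3 separate instances of a methyl-ester group (-C(=O)OCH3) meeting every constraint; each maps to a distinct set of atoms, giving 3 matches.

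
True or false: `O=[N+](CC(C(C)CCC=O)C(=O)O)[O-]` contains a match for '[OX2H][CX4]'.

The pattern [OX2H][CX4] describes a hydroxyl oxygen bound to an sp3 (X4) carbon — an aliphatic alcohol.
The closest candidate here is a carboxylic acid group (-C(=O)OH), but the -OH is on a CX3 carbonyl carbon, not a CX4 carbon. No other fragment satisfies the full query, so there is no match.

False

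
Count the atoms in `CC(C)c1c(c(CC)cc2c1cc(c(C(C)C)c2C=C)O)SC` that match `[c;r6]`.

10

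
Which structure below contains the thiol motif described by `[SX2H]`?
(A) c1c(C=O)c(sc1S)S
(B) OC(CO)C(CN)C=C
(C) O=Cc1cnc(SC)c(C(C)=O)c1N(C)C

[SX2H] describes an aliphatic sulfur with two connections, one being H (a thiol).
(A) contains a thiol (-SH), which satisfies every atom and bond constraint.
(B) has a hydroxyl group (-OH) but it is an -OH, not an -SH.
(C) has a methylthio ether (-SCH3) but the sulfur has H0 (bonded to two carbons), not H1.
So the answer is (A).

A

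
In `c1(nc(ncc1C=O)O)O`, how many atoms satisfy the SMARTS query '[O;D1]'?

The query [O;D1] means: aliphatic oxygen bonded to exactly one heavy atom.
Check the 10 heavy atoms by environment: 2× n (aromatic, D2) → no; 3× c (aromatic, D3) → no; 1× c (aromatic, D2) → no; 1× C (D2) → no; 3× O (D1) → match.
That gives 3 matching atoms.

3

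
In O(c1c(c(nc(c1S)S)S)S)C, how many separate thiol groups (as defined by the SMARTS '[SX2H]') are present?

[SX2H] is the SMARTS for a thiol: an aliphatic sulfur with two connections, one being H.
The molecule carries 4 separate instances of a thiol (-SH) meeting every constraint; each maps to a distinct set of atoms, giving 4 matches.

4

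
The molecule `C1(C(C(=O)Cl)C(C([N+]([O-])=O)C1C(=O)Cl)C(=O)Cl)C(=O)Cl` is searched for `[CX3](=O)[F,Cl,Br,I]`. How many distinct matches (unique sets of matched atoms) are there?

4

[CX3](=O)[F,Cl,Br,I] is the SMARTS for an acyl halide: a carbonyl carbon bonded to a halogen.
The molecule carries 4 separate instances of an acyl chloride (-C(=O)Cl) meeting every constraint; each maps to a distinct set of atoms, giving 4 matches.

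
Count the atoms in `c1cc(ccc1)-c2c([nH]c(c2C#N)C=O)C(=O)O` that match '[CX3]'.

2

The query [CX3] means: C with X3: aliphatic carbon with exactly 3 total connections.
Check the 18 heavy atoms by environment: 1× n (aromatic, X3) → no; 10× c (aromatic, X3) → no; 2× C (X3) → match; 2× O (X1) → no; 1× O (X2) → no; 1× C (X2) → no; 1× N (X1) → no.
That gives 2 matching atoms.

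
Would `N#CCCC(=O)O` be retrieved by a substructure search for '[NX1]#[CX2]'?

Yes

The pattern [NX1]#[CX2] describes a nitrogen triple-bonded to a two-connected carbon — a nitrile.
The molecule carries a nitrile (-C#N), whose atoms satisfy every constraint of the query, so the pattern matches.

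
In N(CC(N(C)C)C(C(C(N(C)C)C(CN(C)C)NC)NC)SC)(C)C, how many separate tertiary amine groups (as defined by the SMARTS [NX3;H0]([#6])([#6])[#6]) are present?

4

[NX3;H0]([#6])([#6])[#6] is the SMARTS for a tertiary amine: a trivalent nitrogen with no H, bonded to three carbons.
The molecule carries 4 separate instances of a dimethylamino group (-N(CH3)2) meeting every constraint; each maps to a distinct set of atoms, giving 4 matches.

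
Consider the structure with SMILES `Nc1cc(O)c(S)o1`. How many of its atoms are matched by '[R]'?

5

The query [R] means: R matches any atom that is part of a ring.
Check the 8 heavy atoms by environment: 1× o (aromatic, in 5-ring) → match; 4× c (aromatic, in 5-ring) → match; 1× O (acyclic) → no; 1× N (acyclic) → no; 1× S (acyclic) → no.
Summing the matching environments: 1 + 4 = 5 matching atoms.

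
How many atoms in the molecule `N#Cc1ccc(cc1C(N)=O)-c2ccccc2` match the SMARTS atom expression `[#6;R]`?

12

The query [#6;R] means: carbon that is part of a ring.
Check the 17 heavy atoms by environment: 12× c (aromatic, in 6-ring) → match; 2× C (acyclic) → no; 1× O (acyclic) → no; 2× N (acyclic) → no.
That gives 12 matching atoms.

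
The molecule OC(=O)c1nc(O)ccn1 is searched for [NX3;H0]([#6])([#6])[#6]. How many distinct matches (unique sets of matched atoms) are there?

[NX3;H0]([#6])([#6])[#6] is the SMARTS for a tertiary amine: a trivalent nitrogen with no H, bonded to three carbons.
No fragment in the molecule satisfies every constraint, giving 0 matches.

0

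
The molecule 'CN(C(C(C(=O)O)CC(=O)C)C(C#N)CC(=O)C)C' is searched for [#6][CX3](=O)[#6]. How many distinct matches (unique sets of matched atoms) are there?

2

[#6][CX3](=O)[#6] is the SMARTS for a ketone: a carbonyl carbon (no H) flanked by two carbons.
The molecule carries 2 separate instances of an acetyl/ketone group (-C(=O)CH3) meeting every constraint; each maps to a distinct set of atoms, giving 2 matches.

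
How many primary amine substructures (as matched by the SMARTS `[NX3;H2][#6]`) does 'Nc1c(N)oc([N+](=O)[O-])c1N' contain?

3

[NX3;H2][#6] is the SMARTS for a primary amine: a trivalent nitrogen with two H attached to carbon.
The molecule carries 3 separate instances of a primary amino group (-NH2) meeting every constraint; each maps to a distinct set of atoms, giving 3 matches.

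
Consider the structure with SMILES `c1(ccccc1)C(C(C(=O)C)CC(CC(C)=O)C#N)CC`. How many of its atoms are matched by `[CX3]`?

The query [CX3] means: C with X3: aliphatic carbon with exactly 3 total connections.
Check the 21 heavy atoms by environment: 9× C (X4) → no; 1× C (X2) → no; 1× N (X1) → no; 6× c (aromatic, X3) → no; 2× C (X3) → match; 2× O (X1) → no.
That gives 2 matching atoms.

2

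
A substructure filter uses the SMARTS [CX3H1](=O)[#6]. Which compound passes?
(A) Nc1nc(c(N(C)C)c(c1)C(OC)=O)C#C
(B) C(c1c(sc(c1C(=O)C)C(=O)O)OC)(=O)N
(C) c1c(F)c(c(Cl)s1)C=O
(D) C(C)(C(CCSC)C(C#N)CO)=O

C

[CX3H1](=O)[#6] describes an sp2 carbon with one H, double-bonded to O and single-bonded to carbon (an aldehyde).
(A) has a methyl-ester group (-C(=O)OCH3) but the carbonyl carbon has H0, not H1.
(B) has an acetyl/ketone group (-C(=O)CH3) but the carbonyl carbon has H0 (two carbon neighbours), not H1.
(C) contains an aldehyde (-CHO), which satisfies every atom and bond constraint.
(D) has an acetyl/ketone group (-C(=O)CH3) but the carbonyl carbon has H0 (two carbon neighbours), not H1.
So the answer is (C).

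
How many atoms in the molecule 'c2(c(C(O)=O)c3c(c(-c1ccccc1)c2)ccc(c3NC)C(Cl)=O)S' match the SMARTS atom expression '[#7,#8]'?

4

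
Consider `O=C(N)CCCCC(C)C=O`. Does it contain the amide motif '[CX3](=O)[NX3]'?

The pattern [CX3](=O)[NX3] describes a carbonyl carbon bonded to a trivalent nitrogen — an amide.
The molecule carries a primary amide (-C(=O)NH2), whose atoms satisfy every constraint of the query, so the pattern matches.

Yes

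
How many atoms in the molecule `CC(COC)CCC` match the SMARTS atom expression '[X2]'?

The query [X2] means: any atom with exactly two total connections (bonds + H).
Check the 8 heavy atoms by environment: 7× C (X4) → no; 1× O (X2) → match.
That gives 1 matching atom.

1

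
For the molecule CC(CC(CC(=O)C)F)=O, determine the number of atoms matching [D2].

2

Check the 10 heavy atoms by environment: 2× C (D2) → match; 3× C (D3) → no; 1× F (D1) → no; 2× O (D1) → no; 2× C (D1) → no.
That gives 2 matching atoms.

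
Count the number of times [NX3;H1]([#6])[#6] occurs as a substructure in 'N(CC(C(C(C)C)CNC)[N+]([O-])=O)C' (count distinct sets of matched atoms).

2

[NX3;H1]([#6])[#6] is the SMARTS for a secondary amine: a trivalent nitrogen with one H, bonded to two carbons.
The molecule carries 2 separate instances of an N-methylamino group (-NHCH3) meeting every constraint; each maps to a distinct set of atoms, giving 2 matches.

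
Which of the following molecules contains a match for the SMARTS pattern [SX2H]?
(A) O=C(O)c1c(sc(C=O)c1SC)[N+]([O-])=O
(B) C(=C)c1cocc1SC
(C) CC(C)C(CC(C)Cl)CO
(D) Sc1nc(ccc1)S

[SX2H] describes an aliphatic sulfur with two connections, one being H (a thiol).
(A) has a methylthio ether (-SCH3) but the sulfur has H0 (bonded to two carbons), not H1.
(B) has a methylthio ether (-SCH3) but the sulfur has H0 (bonded to two carbons), not H1.
(C) has a hydroxyl group (-OH) but it is an -OH, not an -SH.
(D) contains a thiol (-SH), which satisfies every atom and bond constraint.
So the answer is (D).

D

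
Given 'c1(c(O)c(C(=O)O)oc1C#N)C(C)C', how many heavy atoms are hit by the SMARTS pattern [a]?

Check the 14 heavy atoms by environment: 1× o (aromatic) → match; 4× c (aromatic) → match; 5× C → no; 1× N → no; 3× O → no.
Summing the matching environments: 1 + 4 = 5 matching atoms.

5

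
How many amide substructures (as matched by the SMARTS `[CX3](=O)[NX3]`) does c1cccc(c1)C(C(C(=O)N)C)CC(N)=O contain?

[CX3](=O)[NX3] is the SMARTS for an amide: a carbonyl carbon bonded to a trivalent nitrogen.
The molecule carries 2 separate instances of a primary amide (-C(=O)NH2) meeting every constraint; each maps to a distinct set of atoms, giving 2 matches.

2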